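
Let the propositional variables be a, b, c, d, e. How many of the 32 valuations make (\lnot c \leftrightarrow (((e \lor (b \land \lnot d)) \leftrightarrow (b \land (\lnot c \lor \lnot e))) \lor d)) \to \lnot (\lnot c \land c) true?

32

Initial set: {((\lnot c \leftrightarrow (((e \lor (b \land \lnot d)) \leftrightarrow (b \land (\lnot c \lor \lnot e))) \lor d)) \to \lnot (\lnot c \land c))}.
((\lnot c \leftrightarrow (((e \lor (b \land \lnot d)) \leftrightarrow (b \land (\lnot c \lor \lnot e))) \lor d)) \to \lnot (\lnot c \land c)): β-rule — branch into \lnot (\lnot c \leftrightarrow (((e \lor (b \land \lnot d)) \leftrightarrow (b \land (\lnot c \lor \lnot e))) \lor d))  //  \lnot (\lnot c \land c).
  branch 1 (add \lnot (\lnot c \leftrightarrow (((e \lor (b \land \lnot d)) \leftrightarrow (b \land (\lnot c \lor \lnot e))) \lor d))):
    \lnot (\lnot c \leftrightarrow (((e \lor (b \land \lnot d)) \leftrightarrow (b \land (\lnot c \lor \lnot e))) \lor d)): β-rule — branch into \lnot c, \lnot (((e \lor (b \land \lnot d)) \leftrightarrow (b \land (\lnot c \lor \lnot e))) \lor d)  //  \lnot \lnot c, (((e \lor (b \land \lnot d)) \leftrightarrow (b \land (\lnot c \lor \lnot e))) \lor d).
      branch 1.1 (add \lnot c, \lnot (((e \lor (b \land \lnot d)) \leftrightarrow (b \land (\lnot c \lor \lnot e))) \lor d)):
        \lnot (((e \lor (b \land \lnot d)) \leftrightarrow (b \land (\lnot c \lor \lnot e))) \lor d): α-rule — add \lnot ((e \lor (b \land \lnot d)) \leftrightarrow (b \land (\lnot c \lor \lnot e))), \lnot d.
        \lnot ((e \lor (b \land \lnot d)) \leftrightarrow (b \land (\lnot c \lor \lnot e))): β-rule — branch into (e \lor (b \land \lnot d)), \lnot (b \land (\lnot c \lor \lnot e))  //  \lnot (e \lor (b \land \lnot d)), (b \land (\lnot c \lor \lnot e)).
          branch 1.1.1 (add (e \lor (b \land \lnot d)), \lnot (b \land (\lnot c \lor \lnot e))):
            (e \lor (b \land \lnot d)): β-rule — branch into e  //  (b \land \lnot d).
              branch 1.1.1.1 (add e):
                \lnot (b \land (\lnot c \lor \lnot e)): β-rule — branch into \lnot b  //  \lnot (\lnot c \lor \lnot e).
                  branch 1.1.1.1.1 (add \lnot b):
                    ○ open, literals {b=0, c=0, d=0, e=1}.
                  branch 1.1.1.1.2 (add \lnot (\lnot c \lor \lnot e)):
                    \lnot (\lnot c \lor \lnot e): α-rule — add \lnot \lnot c, \lnot \lnot e.
                    × closes — contains both c and \lnot c.
              branch 1.1.1.2 (add (b \land \lnot d)):
                (b \land \lnot d): α-rule — add b, \lnot d.
                \lnot (b \land (\lnot c \lor \lnot e)): β-rule — branch into \lnot b  //  \lnot (\lnot c \lor \lnot e).
                  branch 1.1.1.2.1 (add \lnot b):
                    × closes — contains both b and \lnot b.
                  branch 1.1.1.2.2 (add \lnot (\lnot c \lor \lnot e)):
                    \lnot (\lnot c \lor \lnot e): α-rule — add \lnot \lnot c, \lnot \lnot e.
                    × closes — contains both c and \lnot c.
          branch 1.1.2 (add \lnot (e \lor (b \land \lnot d)), (b \land (\lnot c \lor \lnot e))):
            \lnot (e \lor (b \land \lnot d)): α-rule — add \lnot e, \lnot (b \land \lnot d).
            (b \land (\lnot c \lor \lnot e)): α-rule — add b, (\lnot c \lor \lnot e).
            \lnot (b \land \lnot d): β-rule — branch into \lnot b  //  \lnot \lnot d.
              branch 1.1.2.1 (add \lnot b):
                × closes — contains both b and \lnot b.
              branch 1.1.2.2 (add \lnot \lnot d):
                × closes — contains both d and \lnot d.
      branch 1.2 (add \lnot \lnot c, (((e \lor (b \land \lnot d)) \leftrightarrow (b \land (\lnot c \lor \lnot e))) \lor d)):
        (((e \lor (b \land \lnot d)) \leftrightarrow (b \land (\lnot c \lor \lnot e))) \lor d): β-rule — branch into ((e \lor (b \land \lnot d)) \leftrightarrow (b \land (\lnot c \lor \lnot e)))  //  d.
          branch 1.2.1 (add ((e \lor (b \land \lnot d)) \leftrightarrow (b \land (\lnot c \lor \lnot e)))):
            ((e \lor (b \land \lnot d)) \leftrightarrow (b \land (\lnot c \lor \lnot e))): β-rule — branch into (e \lor (b \land \lnot d)), (b \land (\lnot c \lor \lnot e))  //  \lnot (e \lor (b \land \lnot d)), \lnot (b \land (\lnot c \lor \lnot e)).
              branch 1.2.1.1 (add (e \lor (b \land \lnot d)), (b \land (\lnot c \lor \lnot e))):
                (b \land (\lnot c \lor \lnot e)): α-rule — add b, (\lnot c \lor \lnot e).
                (e \lor (b \land \lnot d)): β-rule — branch into e  //  (b \land \lnot d).
                  branch 1.2.1.1.1 (add e):
                    (\lnot c \lor \lnot e): β-rule — branch into \lnot c  //  \lnot e.
                      branch 1.2.1.1.1.1 (add \lnot c):
                        × closes — contains both c and \lnot c.
                      branch 1.2.1.1.1.2 (add \lnot e):
                        × closes — contains both e and \lnot e.
                  branch 1.2.1.1.2 (add (b \land \lnot d)):
                    (b \land \lnot d): α-rule — add b, \lnot d.
                    (\lnot c \lor \lnot e): β-rule — branch into \lnot c  //  \lnot e.
                      branch 1.2.1.1.2.1 (add \lnot c):
                        × closes — contains both c and \lnot c.
                      branch 1.2.1.1.2.2 (add \lnot e):
                        ○ open, literals {b=1, c=1, d=0, e=0}.
              branch 1.2.1.2 (add \lnot (e \lor (b \land \lnot d)), \lnot (b \land (\lnot c \lor \lnot e))):
                \lnot (e \lor (b \land \lnot d)): α-rule — add \lnot e, \lnot (b \land \lnot d).
                \lnot (b \land (\lnot c \lor \lnot e)): β-rule — branch into \lnot b  //  \lnot (\lnot c \lor \lnot e).
                  branch 1.2.1.2.1 (add \lnot b):
                    \lnot (b \land \lnot d): β-rule — branch into \lnot b  //  \lnot \lnot d.
                      branch 1.2.1.2.1.1 (add \lnot b):
                        ○ open, literals {b=0, c=1, e=0}.
                      branch 1.2.1.2.1.2 (add \lnot \lnot d):
                        ○ open, literals {b=0, c=1, d=1, e=0}.
                  branch 1.2.1.2.2 (add \lnot (\lnot c \lor \lnot e)):
                    \lnot (\lnot c \lor \lnot e): α-rule — add \lnot \lnot c, \lnot \lnot e.
                    × closes — contains both e and \lnot e.
          branch 1.2.2 (add d):
            ○ open, literals {c=1, d=1}.
  branch 2 (add \lnot (\lnot c \land c)):
    \lnot (\lnot c \land c): β-rule — branch into \lnot \lnot c  //  \lnot c.
      branch 2.1 (add \lnot \lnot c):
        ○ open, literals {c=1}.
      branch 2.2 (add \lnot c):
        ○ open, literals {c=0}.
9 branches closed, 7 open.
Each open branch fixes some atoms; the unmentioned ones are free. Counting distinct full assignments: branch {b=0, c=0, d=0, e=1} (a) contributes 2 new; branch {b=1, c=1, d=0, e=0} (a) contributes 2 new; branch {b=0, c=1, e=0} (a, d) contributes 4 new; branch {b=0, c=1, d=1, e=0} (a) contributes 0 new; branch {c=1, d=1} (a, b, e) contributes 6 new; branch {c=1} (a, b, d, e) contributes 4 new; branch {c=0} (a, b, d, e) contributes 14 new. Total: 32.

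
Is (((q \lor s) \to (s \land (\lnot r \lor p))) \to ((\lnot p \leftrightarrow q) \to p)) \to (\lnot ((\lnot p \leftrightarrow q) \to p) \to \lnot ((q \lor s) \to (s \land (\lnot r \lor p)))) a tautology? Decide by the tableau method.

Valid

Assume the negation and expand:
Initial set: {\lnot ((((q \lor s) \to (s \land (\lnot r \lor p))) \to ((\lnot p \leftrightarrow q) \to p)) \to (\lnot ((\lnot p \leftrightarrow q) \to p) \to \lnot ((q \lor s) \to (s \land (\lnot r \lor p)))))}.
\lnot ((((q \lor s) \to (s \land (\lnot r \lor p))) \to ((\lnot p \leftrightarrow q) \to p)) \to (\lnot ((\lnot p \leftrightarrow q) \to p) \to \lnot ((q \lor s) \to (s \land (\lnot r \lor p))))): α-rule — add (((q \lor s) \to (s \land (\lnot r \lor p))) \to ((\lnot p \leftrightarrow q) \to p)), \lnot (\lnot ((\lnot p \leftrightarrow q) \to p) \to \lnot ((q \lor s) \to (s \land (\lnot r \lor p)))).
\lnot (\lnot ((\lnot p \leftrightarrow q) \to p) \to \lnot ((q \lor s) \to (s \land (\lnot r \lor p)))): α-rule — add \lnot ((\lnot p \leftrightarrow q) \to p), \lnot \lnot ((q \lor s) \to (s \land (\lnot r \lor p))).
\lnot ((\lnot p \leftrightarrow q) \to p): α-rule — add (\lnot p \leftrightarrow q), \lnot p.
(((q \lor s) \to (s \land (\lnot r \lor p))) \to ((\lnot p \leftrightarrow q) \to p)): β-rule — branch into \lnot ((q \lor s) \to (s \land (\lnot r \lor p)))  //  ((\lnot p \leftrightarrow q) \to p).
  branch 1 (add \lnot ((q \lor s) \to (s \land (\lnot r \lor p)))):
    \lnot ((q \lor s) \to (s \land (\lnot r \lor p))): α-rule — add (q \lor s), \lnot (s \land (\lnot r \lor p)).
    \lnot \lnot ((q \lor s) \to (s \land (\lnot r \lor p))): β-rule — branch into \lnot (q \lor s)  //  (s \land (\lnot r \lor p)).
      branch 1.1 (add \lnot (q \lor s)):
        \lnot (q \lor s): α-rule — add \lnot q, \lnot s.
        (\lnot p \leftrightarrow q): β-rule — branch into \lnot p, q  //  \lnot \lnot p, \lnot q.
          branch 1.1.1 (add \lnot p, q):
            × closes — contains both q and \lnot q.
          branch 1.1.2 (add \lnot \lnot p, \lnot q):
            × closes — contains both p and \lnot p.
      branch 1.2 (add (s \land (\lnot r \lor p))):
        (s \land (\lnot r \lor p)): α-rule — add s, (\lnot r \lor p).
        (\lnot p \leftrightarrow q): β-rule — branch into \lnot p, q  //  \lnot \lnot p, \lnot q.
          branch 1.2.1 (add \lnot p, q):
            (q \lor s): β-rule — branch into q  //  s.
              branch 1.2.1.1 (add q):
                \lnot (s \land (\lnot r \lor p)): β-rule — branch into \lnot s  //  \lnot (\lnot r \lor p).
                  branch 1.2.1.1.1 (add \lnot s):
                    × closes — contains both s and \lnot s.
                  branch 1.2.1.1.2 (add \lnot (\lnot r \lor p)):
                    \lnot (\lnot r \lor p): α-rule — add \lnot \lnot r, \lnot p.
                    (\lnot r \lor p): β-rule — branch into \lnot r  //  p.
                      branch 1.2.1.1.2.1 (add \lnot r):
                        × closes — contains both r and \lnot r.
                      branch 1.2.1.1.2.2 (add p):
                        × closes — contains both p and \lnot p.
              branch 1.2.1.2 (add s):
                \lnot (s \land (\lnot r \lor p)): β-rule — branch into \lnot s  //  \lnot (\lnot r \lor p).
                  branch 1.2.1.2.1 (add \lnot s):
                    × closes — contains both s and \lnot s.
                  branch 1.2.1.2.2 (add \lnot (\lnot r \lor p)):
                    \lnot (\lnot r \lor p): α-rule — add \lnot \lnot r, \lnot p.
                    (\lnot r \lor p): β-rule — branch into \lnot r  //  p.
                      branch 1.2.1.2.2.1 (add \lnot r):
                        × closes — contains both r and \lnot r.
                      branch 1.2.1.2.2.2 (add p):
                        × closes — contains both p and \lnot p.
          branch 1.2.2 (add \lnot \lnot p, \lnot q):
            × closes — contains both p and \lnot p.
  branch 2 (add ((\lnot p \leftrightarrow q) \to p)):
    \lnot \lnot ((q \lor s) \to (s \land (\lnot r \lor p))): β-rule — branch into \lnot (q \lor s)  //  (s \land (\lnot r \lor p)).
      branch 2.1 (add \lnot (q \lor s)):
        \lnot (q \lor s): α-rule — add \lnot q, \lnot s.
        (\lnot p \leftrightarrow q): β-rule — branch into \lnot p, q  //  \lnot \lnot p, \lnot q.
          branch 2.1.1 (add \lnot p, q):
            × closes — contains both q and \lnot q.
          branch 2.1.2 (add \lnot \lnot p, \lnot q):
            × closes — contains both p and \lnot p.
      branch 2.2 (add (s \land (\lnot r \lor p))):
        (s \land (\lnot r \lor p)): α-rule — add s, (\lnot r \lor p).
        (\lnot p \leftrightarrow q): β-rule — branch into \lnot p, q  //  \lnot \lnot p, \lnot q.
          branch 2.2.1 (add \lnot p, q):
            ((\lnot p \leftrightarrow q) \to p): β-rule — branch into \lnot (\lnot p \leftrightarrow q)  //  p.
              branch 2.2.1.1 (add \lnot (\lnot p \leftrightarrow q)):
                (\lnot r \lor p): β-rule — branch into \lnot r  //  p.
                  branch 2.2.1.1.1 (add \lnot r):
                    \lnot (\lnot p \leftrightarrow q): β-rule — branch into \lnot p, \lnot q  //  \lnot \lnot p, q.
                      branch 2.2.1.1.1.1 (add \lnot p, \lnot q):
                        × closes — contains both q and \lnot q.
                      branch 2.2.1.1.1.2 (add \lnot \lnot p, q):
                        × closes — contains both p and \lnot p.
                  branch 2.2.1.1.2 (add p):
                    × closes — contains both p and \lnot p.
              branch 2.2.1.2 (add p):
                × closes — contains both p and \lnot p.
          branch 2.2.2 (add \lnot \lnot p, \lnot q):
            × closes — contains both p and \lnot p.
All 16 branches close.
Every branch closed, so the negation is unsatisfiable and the formula is valid.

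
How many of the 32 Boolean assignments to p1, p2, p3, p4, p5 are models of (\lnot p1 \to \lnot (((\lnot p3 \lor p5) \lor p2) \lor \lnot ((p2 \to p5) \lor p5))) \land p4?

9

Initial set: {T ((\lnot p1 \to \lnot (((\lnot p3 \lor p5) \lor p2) \lor \lnot ((p2 \to p5) \lor p5))) \land p4)}.
T ((\lnot p1 \to \lnot (((\lnot p3 \lor p5) \lor p2) \lor \lnot ((p2 \to p5) \lor p5))) \land p4): α-rule — add T (\lnot p1 \to \lnot (((\lnot p3 \lor p5) \lor p2) \lor \lnot ((p2 \to p5) \lor p5))), T p4.
T (\lnot p1 \to \lnot (((\lnot p3 \lor p5) \lor p2) \lor \lnot ((p2 \to p5) \lor p5))): β-rule — branch into F \lnot p1  //  T \lnot (((\lnot p3 \lor p5) \lor p2) \lor \lnot ((p2 \to p5) \lor p5)).
  branch 1 (add F \lnot p1):
    ○ open, literals {p1=T, p4=T}.
  branch 2 (add T \lnot (((\lnot p3 \lor p5) \lor p2) \lor \lnot ((p2 \to p5) \lor p5))):
    T \lnot (((\lnot p3 \lor p5) \lor p2) \lor \lnot ((p2 \to p5) \lor p5)): α-rule — add F ((\lnot p3 \lor p5) \lor p2), F \lnot ((p2 \to p5) \lor p5).
    F ((\lnot p3 \lor p5) \lor p2): α-rule — add F (\lnot p3 \lor p5), F p2.
    F (\lnot p3 \lor p5): α-rule — add F \lnot p3, F p5.
    F \lnot ((p2 \to p5) \lor p5): β-rule — branch into T (p2 \to p5)  //  T p5.
      branch 2.1 (add T (p2 \to p5)):
        T (p2 \to p5): β-rule — branch into F p2  //  T p5.
          branch 2.1.1 (add F p2):
            ○ open, literals {p2=F, p3=T, p4=T, p5=F}.
          branch 2.1.2 (add T p5):
            × closes — contains both p5 and \lnot p5.
      branch 2.2 (add T p5):
        × closes — contains both p5 and \lnot p5.
2 branches closed, 2 open.
Each open branch fixes some atoms; the unmentioned ones are free. Counting distinct full assignments: branch {p1=T, p4=T} (p2, p3, p5) contributes 8 new; branch {p2=F, p3=T, p4=T, p5=F} (p1) contributes 1 new. Total: 9.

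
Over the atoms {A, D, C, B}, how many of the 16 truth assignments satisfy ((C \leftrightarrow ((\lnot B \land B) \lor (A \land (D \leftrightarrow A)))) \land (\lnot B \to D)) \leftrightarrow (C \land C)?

6

Initial set: {(((C \leftrightarrow ((\lnot B \land B) \lor (A \land (D \leftrightarrow A)))) \land (\lnot B \to D)) \leftrightarrow (C \land C))}.
(((C \leftrightarrow ((\lnot B \land B) \lor (A \land (D \leftrightarrow A)))) \land (\lnot B \to D)) \leftrightarrow (C \land C)): β-rule — branch into ((C \leftrightarrow ((\lnot B \land B) \lor (A \land (D \leftrightarrow A)))) \land (\lnot B \to D)), (C \land C)  //  \lnot ((C \leftrightarrow ((\lnot B \land B) \lor (A \land (D \leftrightarrow A)))) \land (\lnot B \to D)), \lnot (C \land C).
  branch 1 (add ((C \leftrightarrow ((\lnot B \land B) \lor (A \land (D \leftrightarrow A)))) \land (\lnot B \to D)), (C \land C)):
    ((C \leftrightarrow ((\lnot B \land B) \lor (A \land (D \leftrightarrow A)))) \land (\lnot B \to D)): α-rule — add (C \leftrightarrow ((\lnot B \land B) \lor (A \land (D \leftrightarrow A)))), (\lnot B \to D).
    (C \land C): α-rule — add C, C.
    (C \leftrightarrow ((\lnot B \land B) \lor (A \land (D \leftrightarrow A)))): β-rule — branch into C, ((\lnot B \land B) \lor (A \land (D \leftrightarrow A)))  //  \lnot C, \lnot ((\lnot B \land B) \lor (A \land (D \leftrightarrow A))).
      branch 1.1 (add C, ((\lnot B \land B) \lor (A \land (D \leftrightarrow A)))):
        (\lnot B \to D): β-rule — branch into \lnot \lnot B  //  D.
          branch 1.1.1 (add \lnot \lnot B):
            ((\lnot B \land B) \lor (A \land (D \leftrightarrow A))): β-rule — branch into (\lnot B \land B)  //  (A \land (D \leftrightarrow A)).
              branch 1.1.1.1 (add (\lnot B \land B)):
                (\lnot B \land B): α-rule — add \lnot B, B.
                × closes — contains both B and \lnot B.
              branch 1.1.1.2 (add (A \land (D \leftrightarrow A))):
                (A \land (D \leftrightarrow A)): α-rule — add A, (D \leftrightarrow A).
                (D \leftrightarrow A): β-rule — branch into D, A  //  \lnot D, \lnot A.
                  branch 1.1.1.2.1 (add D, A):
                    ○ open, literals {A=T, B=T, C=T, D=T}.
                  branch 1.1.1.2.2 (add \lnot D, \lnot A):
                    × closes — contains both A and \lnot A.
          branch 1.1.2 (add D):
            ((\lnot B \land B) \lor (A \land (D \leftrightarrow A))): β-rule — branch into (\lnot B \land B)  //  (A \land (D \leftrightarrow A)).
              branch 1.1.2.1 (add (\lnot B \land B)):
                (\lnot B \land B): α-rule — add \lnot B, B.
                × closes — contains both B and \lnot B.
              branch 1.1.2.2 (add (A \land (D \leftrightarrow A))):
                (A \land (D \leftrightarrow A)): α-rule — add A, (D \leftrightarrow A).
                (D \leftrightarrow A): β-rule — branch into D, A  //  \lnot D, \lnot A.
                  branch 1.1.2.2.1 (add D, A):
                    ○ open, literals {A=T, C=T, D=T}.
                  branch 1.1.2.2.2 (add \lnot D, \lnot A):
                    × closes — contains both D and \lnot D.
      branch 1.2 (add \lnot C, \lnot ((\lnot B \land B) \lor (A \land (D \leftrightarrow A)))):
        × closes — contains both C and \lnot C.
  branch 2 (add \lnot ((C \leftrightarrow ((\lnot B \land B) \lor (A \land (D \leftrightarrow A)))) \land (\lnot B \to D)), \lnot (C \land C)):
    \lnot ((C \leftrightarrow ((\lnot B \land B) \lor (A \land (D \leftrightarrow A)))) \land (\lnot B \to D)): β-rule — branch into \lnot (C \leftrightarrow ((\lnot B \land B) \lor (A \land (D \leftrightarrow A))))  //  \lnot (\lnot B \to D).
      branch 2.1 (add \lnot (C \leftrightarrow ((\lnot B \land B) \lor (A \land (D \leftrightarrow A))))):
        \lnot (C \land C): β-rule — branch into \lnot C  //  \lnot C.
          branch 2.1.1 (add \lnot C):
            \lnot (C \leftrightarrow ((\lnot B \land B) \lor (A \land (D \leftrightarrow A)))): β-rule — branch into C, \lnot ((\lnot B \land B) \lor (A \land (D \leftrightarrow A)))  //  \lnot C, ((\lnot B \land B) \lor (A \land (D \leftrightarrow A))).
              branch 2.1.1.1 (add C, \lnot ((\lnot B \land B) \lor (A \land (D \leftrightarrow A)))):
                × closes — contains both C and \lnot C.
              branch 2.1.1.2 (add \lnot C, ((\lnot B \land B) \lor (A \land (D \leftrightarrow A)))):
                ((\lnot B \land B) \lor (A \land (D \leftrightarrow A))): β-rule — branch into (\lnot B \land B)  //  (A \land (D \leftrightarrow A)).
                  branch 2.1.1.2.1 (add (\lnot B \land B)):
                    (\lnot B \land B): α-rule — add \lnot B, B.
                    × closes — contains both B and \lnot B.
                  branch 2.1.1.2.2 (add (A \land (D \leftrightarrow A))):
                    (A \land (D \leftrightarrow A)): α-rule — add A, (D \leftrightarrow A).
                    (D \leftrightarrow A): β-rule — branch into D, A  //  \lnot D, \lnot A.
                      branch 2.1.1.2.2.1 (add D, A):
                        ○ open, literals {A=T, C=F, D=T}.
                      branch 2.1.1.2.2.2 (add \lnot D, \lnot A):
                        × closes — contains both A and \lnot A.
          branch 2.1.2 (add \lnot C):
            \lnot (C \leftrightarrow ((\lnot B \land B) \lor (A \land (D \leftrightarrow A)))): β-rule — branch into C, \lnot ((\lnot B \land B) \lor (A \land (D \leftrightarrow A)))  //  \lnot C, ((\lnot B \land B) \lor (A \land (D \leftrightarrow A))).
              branch 2.1.2.1 (add C, \lnot ((\lnot B \land B) \lor (A \land (D \leftrightarrow A)))):
                × closes — contains both C and \lnot C.
              branch 2.1.2.2 (add \lnot C, ((\lnot B \land B) \lor (A \land (D \leftrightarrow A)))):
                ((\lnot B \land B) \lor (A \land (D \leftrightarrow A))): β-rule — branch into (\lnot B \land B)  //  (A \land (D \leftrightarrow A)).
                  branch 2.1.2.2.1 (add (\lnot B \land B)):
                    (\lnot B \land B): α-rule — add \lnot B, B.
                    × closes — contains both B and \lnot B.
                  branch 2.1.2.2.2 (add (A \land (D \leftrightarrow A))):
                    (A \land (D \leftrightarrow A)): α-rule — add A, (D \leftrightarrow A).
                    (D \leftrightarrow A): β-rule — branch into D, A  //  \lnot D, \lnot A.
                      branch 2.1.2.2.2.1 (add D, A):
                        ○ open, literals {A=T, C=F, D=T}.
                      branch 2.1.2.2.2.2 (add \lnot D, \lnot A):
                        × closes — contains both A and \lnot A.
      branch 2.2 (add \lnot (\lnot B \to D)):
        \lnot (\lnot B \to D): α-rule — add \lnot B, \lnot D.
        \lnot (C \land C): β-rule — branch into \lnot C  //  \lnot C.
          branch 2.2.1 (add \lnot C):
            ○ open, literals {B=F, C=F, D=F}.
          branch 2.2.2 (add \lnot C):
            ○ open, literals {B=F, C=F, D=F}.
11 branches closed, 6 open.
Each open branch fixes some atoms; the unmentioned ones are free. Counting distinct full assignments: branch {A=T, B=T, C=T, D=T} (none free) contributes 1 new; branch {A=T, C=T, D=T} (B) contributes 1 new; branch {A=T, C=F, D=T} (B) contributes 2 new; branch {A=T, C=F, D=T} (B) contributes 0 new; branch {B=F, C=F, D=F} (A) contributes 2 new; branch {B=F, C=F, D=F} (A) contributes 0 new. Total: 6.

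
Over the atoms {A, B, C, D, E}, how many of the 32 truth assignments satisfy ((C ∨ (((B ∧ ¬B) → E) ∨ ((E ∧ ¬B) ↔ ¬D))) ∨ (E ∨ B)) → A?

16

Initial set: {(((C ∨ (((B ∧ ¬B) → E) ∨ ((E ∧ ¬B) ↔ ¬D))) ∨ (E ∨ B)) → A)}.
(((C ∨ (((B ∧ ¬B) → E) ∨ ((E ∧ ¬B) ↔ ¬D))) ∨ (E ∨ B)) → A): β-rule — branch into ¬((C ∨ (((B ∧ ¬B) → E) ∨ ((E ∧ ¬B) ↔ ¬D))) ∨ (E ∨ B))  //  A.
  branch 1 (add ¬((C ∨ (((B ∧ ¬B) → E) ∨ ((E ∧ ¬B) ↔ ¬D))) ∨ (E ∨ B))):
    ¬((C ∨ (((B ∧ ¬B) → E) ∨ ((E ∧ ¬B) ↔ ¬D))) ∨ (E ∨ B)): α-rule — add ¬(C ∨ (((B ∧ ¬B) → E) ∨ ((E ∧ ¬B) ↔ ¬D))), ¬(E ∨ B).
    ¬(C ∨ (((B ∧ ¬B) → E) ∨ ((E ∧ ¬B) ↔ ¬D))): α-rule — add ¬C, ¬(((B ∧ ¬B) → E) ∨ ((E ∧ ¬B) ↔ ¬D)).
    ¬(E ∨ B): α-rule — add ¬E, ¬B.
    ¬(((B ∧ ¬B) → E) ∨ ((E ∧ ¬B) ↔ ¬D)): α-rule — add ¬((B ∧ ¬B) → E), ¬((E ∧ ¬B) ↔ ¬D).
    ¬((B ∧ ¬B) → E): α-rule — add (B ∧ ¬B), ¬E.
    (B ∧ ¬B): α-rule — add B, ¬B.
    × closes — contains both B and ¬B.
  branch 2 (add A):
    ○ open, literals {A=T}.
1 branch closed, 1 open.
Each open branch fixes some atoms; the unmentioned ones are free. Counting distinct full assignments: branch {A=T} (B, C, D, E) contributes 16 new. Total: 16.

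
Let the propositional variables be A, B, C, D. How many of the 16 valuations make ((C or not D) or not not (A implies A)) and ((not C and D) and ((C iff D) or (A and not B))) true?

Initial set: {(((C or not D) or not not (A implies A)) and ((not C and D) and ((C iff D) or (A and not B))))}.
(((C or not D) or not not (A implies A)) and ((not C and D) and ((C iff D) or (A and not B)))): α-rule — add ((C or not D) or not not (A implies A)), ((not C and D) and ((C iff D) or (A and not B))).
((not C and D) and ((C iff D) or (A and not B))): α-rule — add (not C and D), ((C iff D) or (A and not B)).
(not C and D): α-rule — add not C, D.
((C or not D) or not not (A implies A)): β-rule — branch into (C or not D)  //  not not (A implies A).
  branch 1 (add (C or not D)):
    ((C iff D) or (A and not B)): β-rule — branch into (C iff D)  //  (A and not B).
      branch 1.1 (add (C iff D)):
        (C or not D): β-rule — branch into C  //  not D.
          branch 1.1.1 (add C):
            × closes — contains both C and not C.
          branch 1.1.2 (add not D):
            × closes — contains both D and not D.
      branch 1.2 (add (A and not B)):
        (A and not B): α-rule — add A, not B.
        (C or not D): β-rule — branch into C  //  not D.
          branch 1.2.1 (add C):
            × closes — contains both C and not C.
          branch 1.2.2 (add not D):
            × closes — contains both D and not D.
  branch 2 (add not not (A implies A)):
    not not (A implies A): drop double negation, giving (A implies A).
    ((C iff D) or (A and not B)): β-rule — branch into (C iff D)  //  (A and not B).
      branch 2.1 (add (C iff D)):
        (A implies A): β-rule — branch into not A  //  A.
          branch 2.1.1 (add not A):
            (C iff D): β-rule — branch into C, D  //  not C, not D.
              branch 2.1.1.1 (add C, D):
                × closes — contains both C and not C.
              branch 2.1.1.2 (add not C, not D):
                × closes — contains both D and not D.
          branch 2.1.2 (add A):
            (C iff D): β-rule — branch into C, D  //  not C, not D.
              branch 2.1.2.1 (add C, D):
                × closes — contains both C and not C.
              branch 2.1.2.2 (add not C, not D):
                × closes — contains both D and not D.
      branch 2.2 (add (A and not B)):
        (A and not B): α-rule — add A, not B.
        (A implies A): β-rule — branch into not A  //  A.
          branch 2.2.1 (add not A):
            × closes — contains both A and not A.
          branch 2.2.2 (add A):
            ○ open, literals {A=T, B=F, C=F, D=T}.
9 branches closed, 1 open.
Each open branch fixes some atoms; the unmentioned ones are free. Counting distinct full assignments: branch {A=T, B=F, C=F, D=T} (none free) contributes 1 new. Total: 1.

1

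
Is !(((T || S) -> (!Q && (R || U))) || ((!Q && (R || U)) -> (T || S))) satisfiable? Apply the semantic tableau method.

Initial set: {!(((T || S) -> (!Q && (R || U))) || ((!Q && (R || U)) -> (T || S)))}.
!(((T || S) -> (!Q && (R || U))) || ((!Q && (R || U)) -> (T || S))): α-rule — add !((T || S) -> (!Q && (R || U))), !((!Q && (R || U)) -> (T || S)).
!((T || S) -> (!Q && (R || U))): α-rule — add (T || S), !(!Q && (R || U)).
!((!Q && (R || U)) -> (T || S)): α-rule — add (!Q && (R || U)), !(T || S).
(!Q && (R || U)): α-rule — add !Q, (R || U).
!(T || S): α-rule — add !T, !S.
(T || S): β-rule — branch into T  //  S.
  branch 1 (add T):
    × closes — contains both T and !T.
  branch 2 (add S):
    × closes — contains both S and !S.
All 2 branches close.
Every branch closed; the formula is unsatisfiable.

Unsatisfiable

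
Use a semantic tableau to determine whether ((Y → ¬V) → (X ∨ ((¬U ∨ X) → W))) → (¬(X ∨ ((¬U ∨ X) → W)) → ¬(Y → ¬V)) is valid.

Valid

Assume the negation and expand:
Initial set: {¬(((Y → ¬V) → (X ∨ ((¬U ∨ X) → W))) → (¬(X ∨ ((¬U ∨ X) → W)) → ¬(Y → ¬V)))}.
¬(((Y → ¬V) → (X ∨ ((¬U ∨ X) → W))) → (¬(X ∨ ((¬U ∨ X) → W)) → ¬(Y → ¬V))): α-rule — add ((Y → ¬V) → (X ∨ ((¬U ∨ X) → W))), ¬(¬(X ∨ ((¬U ∨ X) → W)) → ¬(Y → ¬V)).
¬(¬(X ∨ ((¬U ∨ X) → W)) → ¬(Y → ¬V)): α-rule — add ¬(X ∨ ((¬U ∨ X) → W)), ¬¬(Y → ¬V).
¬(X ∨ ((¬U ∨ X) → W)): α-rule — add ¬X, ¬((¬U ∨ X) → W).
¬((¬U ∨ X) → W): α-rule — add (¬U ∨ X), ¬W.
((Y → ¬V) → (X ∨ ((¬U ∨ X) → W))): β-rule — branch into ¬(Y → ¬V)  //  (X ∨ ((¬U ∨ X) → W)).
  branch 1 (add ¬(Y → ¬V)):
    ¬(Y → ¬V): α-rule — add Y, ¬¬V.
    ¬¬(Y → ¬V): β-rule — branch into ¬Y  //  ¬V.
      branch 1.1 (add ¬Y):
        × closes — contains both Y and ¬Y.
      branch 1.2 (add ¬V):
        × closes — contains both V and ¬V.
  branch 2 (add (X ∨ ((¬U ∨ X) → W))):
    ¬¬(Y → ¬V): β-rule — branch into ¬Y  //  ¬V.
      branch 2.1 (add ¬Y):
        (¬U ∨ X): β-rule — branch into ¬U  //  X.
          branch 2.1.1 (add ¬U):
            (X ∨ ((¬U ∨ X) → W)): β-rule — branch into X  //  ((¬U ∨ X) → W).
              branch 2.1.1.1 (add X):
                × closes — contains both X and ¬X.
              branch 2.1.1.2 (add ((¬U ∨ X) → W)):
                ((¬U ∨ X) → W): β-rule — branch into ¬(¬U ∨ X)  //  W.
                  branch 2.1.1.2.1 (add ¬(¬U ∨ X)):
                    ¬(¬U ∨ X): α-rule — add ¬¬U, ¬X.
                    × closes — contains both U and ¬U.
                  branch 2.1.1.2.2 (add W):
                    × closes — contains both W and ¬W.
          branch 2.1.2 (add X):
            × closes — contains both X and ¬X.
      branch 2.2 (add ¬V):
        (¬U ∨ X): β-rule — branch into ¬U  //  X.
          branch 2.2.1 (add ¬U):
            (X ∨ ((¬U ∨ X) → W)): β-rule — branch into X  //  ((¬U ∨ X) → W).
              branch 2.2.1.1 (add X):
                × closes — contains both X and ¬X.
              branch 2.2.1.2 (add ((¬U ∨ X) → W)):
                ((¬U ∨ X) → W): β-rule — branch into ¬(¬U ∨ X)  //  W.
                  branch 2.2.1.2.1 (add ¬(¬U ∨ X)):
                    ¬(¬U ∨ X): α-rule — add ¬¬U, ¬X.
                    × closes — contains both U and ¬U.
                  branch 2.2.1.2.2 (add W):
                    × closes — contains both W and ¬W.
          branch 2.2.2 (add X):
            × closes — contains both X and ¬X.
All 10 branches close.
Every branch closed, so the negation is unsatisfiable and the formula is valid.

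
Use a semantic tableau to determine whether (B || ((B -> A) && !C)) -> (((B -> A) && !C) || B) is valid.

Valid

Assume the negation and expand:
Initial set: {!((B || ((B -> A) && !C)) -> (((B -> A) && !C) || B))}.
!((B || ((B -> A) && !C)) -> (((B -> A) && !C) || B)): α-rule — add (B || ((B -> A) && !C)), !(((B -> A) && !C) || B).
!(((B -> A) && !C) || B): α-rule — add !((B -> A) && !C), !B.
(B || ((B -> A) && !C)): β-rule — branch into B  //  ((B -> A) && !C).
  branch 1 (add B):
    × closes — contains both B and !B.
  branch 2 (add ((B -> A) && !C)):
    ((B -> A) && !C): α-rule — add (B -> A), !C.
    !((B -> A) && !C): β-rule — branch into !(B -> A)  //  !!C.
      branch 2.1 (add !(B -> A)):
        !(B -> A): α-rule — add B, !A.
        × closes — contains both B and !B.
      branch 2.2 (add !!C):
        × closes — contains both C and !C.
All 3 branches close.
Every branch closed, so the negation is unsatisfiable and the formula is valid.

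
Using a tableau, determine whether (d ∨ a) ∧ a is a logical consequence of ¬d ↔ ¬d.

No

Initial set: {T (¬d ↔ ¬d); F ((d ∨ a) ∧ a)}.
T (¬d ↔ ¬d): β-rule — branch into T ¬d, T ¬d  //  F ¬d, F ¬d.
  branch 1 (add T ¬d, T ¬d):
    F ((d ∨ a) ∧ a): β-rule — branch into F (d ∨ a)  //  F a.
      branch 1.1 (add F (d ∨ a)):
        F (d ∨ a): α-rule — add F d, F a.
        ○ open, literals {a=F, d=F}.
      branch 1.2 (add F a):
        ○ open, literals {a=F, d=F}.
  branch 2 (add F ¬d, F ¬d):
    F ((d ∨ a) ∧ a): β-rule — branch into F (d ∨ a)  //  F a.
      branch 2.1 (add F (d ∨ a)):
        F (d ∨ a): α-rule — add F d, F a.
        × closes — contains both d and ¬d.
      branch 2.2 (add F a):
        ○ open, literals {a=F, d=T}.
1 branch closed, 3 open.
An open branch gives a countermodel: a=F, d=F (unmentioned atoms arbitrary); the premises hold there but the conclusion fails.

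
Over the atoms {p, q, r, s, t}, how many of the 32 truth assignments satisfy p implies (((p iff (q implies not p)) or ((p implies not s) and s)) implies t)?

28

Initial set: {T (p implies (((p iff (q implies not p)) or ((p implies not s) and s)) implies t))}.
T (p implies (((p iff (q implies not p)) or ((p implies not s) and s)) implies t)): β-rule — branch into F p  //  T (((p iff (q implies not p)) or ((p implies not s) and s)) implies t).
  branch 1 (add F p):
    ○ open, literals {p=false}.
  branch 2 (add T (((p iff (q implies not p)) or ((p implies not s) and s)) implies t)):
    T (((p iff (q implies not p)) or ((p implies not s) and s)) implies t): β-rule — branch into F ((p iff (q implies not p)) or ((p implies not s) and s))  //  T t.
      branch 2.1 (add F ((p iff (q implies not p)) or ((p implies not s) and s))):
        F ((p iff (q implies not p)) or ((p implies not s) and s)): α-rule — add F (p iff (q implies not p)), F ((p implies not s) and s).
        F (p iff (q implies not p)): β-rule — branch into T p, F (q implies not p)  //  F p, T (q implies not p).
          branch 2.1.1 (add T p, F (q implies not p)):
            F (q implies not p): α-rule — add T q, F not p.
            F ((p implies not s) and s): β-rule — branch into F (p implies not s)  //  F s.
              branch 2.1.1.1 (add F (p implies not s)):
                F (p implies not s): α-rule — add T p, F not s.
                ○ open, literals {p=true, q=true, s=true}.
              branch 2.1.1.2 (add F s):
                ○ open, literals {p=true, q=true, s=false}.
          branch 2.1.2 (add F p, T (q implies not p)):
            F ((p implies not s) and s): β-rule — branch into F (p implies not s)  //  F s.
              branch 2.1.2.1 (add F (p implies not s)):
                F (p implies not s): α-rule — add T p, F not s.
                × closes — contains both p and not p.
              branch 2.1.2.2 (add F s):
                T (q implies not p): β-rule — branch into F q  //  T not p.
                  branch 2.1.2.2.1 (add F q):
                    ○ open, literals {p=false, q=false, s=false}.
                  branch 2.1.2.2.2 (add T not p):
                    ○ open, literals {p=false, s=false}.
      branch 2.2 (add T t):
        ○ open, literals {t=true}.
1 branch closed, 6 open.
Each open branch fixes some atoms; the unmentioned ones are free. Counting distinct full assignments: branch {p=false} (q, r, s, t) contributes 16 new; branch {p=true, q=true, s=true} (r, t) contributes 4 new; branch {p=true, q=true, s=false} (r, t) contributes 4 new; branch {p=false, q=false, s=false} (r, t) contributes 0 new; branch {p=false, s=false} (q, r, t) contributes 0 new; branch {t=true} (p, q, r, s) contributes 4 new. Total: 28.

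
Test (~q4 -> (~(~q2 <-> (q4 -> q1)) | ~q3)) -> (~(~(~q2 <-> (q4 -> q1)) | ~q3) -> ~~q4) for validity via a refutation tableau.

Valid

Assume the negation and expand:
Initial set: {F ((~q4 -> (~(~q2 <-> (q4 -> q1)) | ~q3)) -> (~(~(~q2 <-> (q4 -> q1)) | ~q3) -> ~~q4))}.
F ((~q4 -> (~(~q2 <-> (q4 -> q1)) | ~q3)) -> (~(~(~q2 <-> (q4 -> q1)) | ~q3) -> ~~q4)): α-rule — add T (~q4 -> (~(~q2 <-> (q4 -> q1)) | ~q3)), F (~(~(~q2 <-> (q4 -> q1)) | ~q3) -> ~~q4).
F (~(~(~q2 <-> (q4 -> q1)) | ~q3) -> ~~q4): α-rule — add T ~(~(~q2 <-> (q4 -> q1)) | ~q3), F ~~q4.
T ~(~(~q2 <-> (q4 -> q1)) | ~q3): α-rule — add F ~(~q2 <-> (q4 -> q1)), F ~q3.
F ~~q4: drop double negation, giving F q4.
T (~q4 -> (~(~q2 <-> (q4 -> q1)) | ~q3)): β-rule — branch into F ~q4  //  T (~(~q2 <-> (q4 -> q1)) | ~q3).
  branch 1 (add F ~q4):
    × closes — contains both q4 and ~q4.
  branch 2 (add T (~(~q2 <-> (q4 -> q1)) | ~q3)):
    F ~(~q2 <-> (q4 -> q1)): β-rule — branch into T ~q2, T (q4 -> q1)  //  F ~q2, F (q4 -> q1).
      branch 2.1 (add T ~q2, T (q4 -> q1)):
        T (~(~q2 <-> (q4 -> q1)) | ~q3): β-rule — branch into T ~(~q2 <-> (q4 -> q1))  //  T ~q3.
          branch 2.1.1 (add T ~(~q2 <-> (q4 -> q1))):
            T (q4 -> q1): β-rule — branch into F q4  //  T q1.
              branch 2.1.1.1 (add F q4):
                T ~(~q2 <-> (q4 -> q1)): β-rule — branch into T ~q2, F (q4 -> q1)  //  F ~q2, T (q4 -> q1).
                  branch 2.1.1.1.1 (add T ~q2, F (q4 -> q1)):
                    F (q4 -> q1): α-rule — add T q4, F q1.
                    × closes — contains both q4 and ~q4.
                  branch 2.1.1.1.2 (add F ~q2, T (q4 -> q1)):
                    × closes — contains both q2 and ~q2.
              branch 2.1.1.2 (add T q1):
                T ~(~q2 <-> (q4 -> q1)): β-rule — branch into T ~q2, F (q4 -> q1)  //  F ~q2, T (q4 -> q1).
                  branch 2.1.1.2.1 (add T ~q2, F (q4 -> q1)):
                    F (q4 -> q1): α-rule — add T q4, F q1.
                    × closes — contains both q4 and ~q4.
                  branch 2.1.1.2.2 (add F ~q2, T (q4 -> q1)):
                    × closes — contains both q2 and ~q2.
          branch 2.1.2 (add T ~q3):
            × closes — contains both q3 and ~q3.
      branch 2.2 (add F ~q2, F (q4 -> q1)):
        F (q4 -> q1): α-rule — add T q4, F q1.
        × closes — contains both q4 and ~q4.
All 7 branches close.
Every branch closed, so the negation is unsatisfiable and the formula is valid.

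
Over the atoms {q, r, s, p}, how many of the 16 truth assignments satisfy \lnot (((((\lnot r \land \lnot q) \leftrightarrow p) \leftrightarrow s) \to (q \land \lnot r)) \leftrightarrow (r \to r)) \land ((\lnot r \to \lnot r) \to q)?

2

Initial set: {T (\lnot (((((\lnot r \land \lnot q) \leftrightarrow p) \leftrightarrow s) \to (q \land \lnot r)) \leftrightarrow (r \to r)) \land ((\lnot r \to \lnot r) \to q))}.
T (\lnot (((((\lnot r \land \lnot q) \leftrightarrow p) \leftrightarrow s) \to (q \land \lnot r)) \leftrightarrow (r \to r)) \land ((\lnot r \to \lnot r) \to q)): α-rule — add T \lnot (((((\lnot r \land \lnot q) \leftrightarrow p) \leftrightarrow s) \to (q \land \lnot r)) \leftrightarrow (r \to r)), T ((\lnot r \to \lnot r) \to q).
T \lnot (((((\lnot r \land \lnot q) \leftrightarrow p) \leftrightarrow s) \to (q \land \lnot r)) \leftrightarrow (r \to r)): β-rule — branch into T ((((\lnot r \land \lnot q) \leftrightarrow p) \leftrightarrow s) \to (q \land \lnot r)), F (r \to r)  //  F ((((\lnot r \land \lnot q) \leftrightarrow p) \leftrightarrow s) \to (q \land \lnot r)), T (r \to r).
  branch 1 (add T ((((\lnot r \land \lnot q) \leftrightarrow p) \leftrightarrow s) \to (q \land \lnot r)), F (r \to r)):
    F (r \to r): α-rule — add T r, F r.
    × closes — contains both r and \lnot r.
  branch 2 (add F ((((\lnot r \land \lnot q) \leftrightarrow p) \leftrightarrow s) \to (q \land \lnot r)), T (r \to r)):
    F ((((\lnot r \land \lnot q) \leftrightarrow p) \leftrightarrow s) \to (q \land \lnot r)): α-rule — add T (((\lnot r \land \lnot q) \leftrightarrow p) \leftrightarrow s), F (q \land \lnot r).
    T ((\lnot r \to \lnot r) \to q): β-rule — branch into F (\lnot r \to \lnot r)  //  T q.
      branch 2.1 (add F (\lnot r \to \lnot r)):
        F (\lnot r \to \lnot r): α-rule — add T \lnot r, F \lnot r.
        × closes — contains both r and \lnot r.
      branch 2.2 (add T q):
        T (r \to r): β-rule — branch into F r  //  T r.
          branch 2.2.1 (add F r):
            T (((\lnot r \land \lnot q) \leftrightarrow p) \leftrightarrow s): β-rule — branch into T ((\lnot r \land \lnot q) \leftrightarrow p), T s  //  F ((\lnot r \land \lnot q) \leftrightarrow p), F s.
              branch 2.2.1.1 (add T ((\lnot r \land \lnot q) \leftrightarrow p), T s):
                F (q \land \lnot r): β-rule — branch into F q  //  F \lnot r.
                  branch 2.2.1.1.1 (add F q):
                    × closes — contains both q and \lnot q.
                  branch 2.2.1.1.2 (add F \lnot r):
                    × closes — contains both r and \lnot r.
              branch 2.2.1.2 (add F ((\lnot r \land \lnot q) \leftrightarrow p), F s):
                F (q \land \lnot r): β-rule — branch into F q  //  F \lnot r.
                  branch 2.2.1.2.1 (add F q):
                    × closes — contains both q and \lnot q.
                  branch 2.2.1.2.2 (add F \lnot r):
                    × closes — contains both r and \lnot r.
          branch 2.2.2 (add T r):
            T (((\lnot r \land \lnot q) \leftrightarrow p) \leftrightarrow s): β-rule — branch into T ((\lnot r \land \lnot q) \leftrightarrow p), T s  //  F ((\lnot r \land \lnot q) \leftrightarrow p), F s.
              branch 2.2.2.1 (add T ((\lnot r \land \lnot q) \leftrightarrow p), T s):
                F (q \land \lnot r): β-rule — branch into F q  //  F \lnot r.
                  branch 2.2.2.1.1 (add F q):
                    × closes — contains both q and \lnot q.
                  branch 2.2.2.1.2 (add F \lnot r):
                    T ((\lnot r \land \lnot q) \leftrightarrow p): β-rule — branch into T (\lnot r \land \lnot q), T p  //  F (\lnot r \land \lnot q), F p.
                      branch 2.2.2.1.2.1 (add T (\lnot r \land \lnot q), T p):
                        T (\lnot r \land \lnot q): α-rule — add T \lnot r, T \lnot q.
                        × closes — contains both r and \lnot r.
                      branch 2.2.2.1.2.2 (add F (\lnot r \land \lnot q), F p):
                        F (\lnot r \land \lnot q): β-rule — branch into F \lnot r  //  F \lnot q.
                          branch 2.2.2.1.2.2.1 (add F \lnot r):
                            ○ open, literals {p=F, q=T, r=T, s=T}.
                          branch 2.2.2.1.2.2.2 (add F \lnot q):
                            ○ open, literals {p=F, q=T, r=T, s=T}.
              branch 2.2.2.2 (add F ((\lnot r \land \lnot q) \leftrightarrow p), F s):
                F (q \land \lnot r): β-rule — branch into F q  //  F \lnot r.
                  branch 2.2.2.2.1 (add F q):
                    × closes — contains both q and \lnot q.
                  branch 2.2.2.2.2 (add F \lnot r):
                    F ((\lnot r \land \lnot q) \leftrightarrow p): β-rule — branch into T (\lnot r \land \lnot q), F p  //  F (\lnot r \land \lnot q), T p.
                      branch 2.2.2.2.2.1 (add T (\lnot r \land \lnot q), F p):
                        T (\lnot r \land \lnot q): α-rule — add T \lnot r, T \lnot q.
                        × closes — contains both r and \lnot r.
                      branch 2.2.2.2.2.2 (add F (\lnot r \land \lnot q), T p):
                        F (\lnot r \land \lnot q): β-rule — branch into F \lnot r  //  F \lnot q.
                          branch 2.2.2.2.2.2.1 (add F \lnot r):
                            ○ open, literals {p=T, q=T, r=T, s=F}.
                          branch 2.2.2.2.2.2.2 (add F \lnot q):
                            ○ open, literals {p=T, q=T, r=T, s=F}.
10 branches closed, 4 open.
Each open branch fixes some atoms; the unmentioned ones are free. Counting distinct full assignments: branch {p=F, q=T, r=T, s=T} (none free) contributes 1 new; branch {p=F, q=T, r=T, s=T} (none free) contributes 0 new; branch {p=T, q=T, r=T, s=F} (none free) contributes 1 new; branch {p=T, q=T, r=T, s=F} (none free) contributes 0 new. Total: 2.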